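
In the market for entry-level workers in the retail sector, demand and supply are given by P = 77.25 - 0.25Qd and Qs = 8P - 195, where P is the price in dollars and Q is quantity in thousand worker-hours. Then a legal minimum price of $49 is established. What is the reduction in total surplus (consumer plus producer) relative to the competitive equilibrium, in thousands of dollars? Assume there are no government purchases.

147

Rearranging demand gives Qd = 309 - 4P. In a free market, 309 - 4P = 8P - 195 gives the equilibrium P* = 42, Q* = 141.
Because the floor (49) lies above the market-clearing price, it is binding.
At P = 49: Qd = 309 - 4·49 = 113 and Qs = 8·49 - 195 = 197.
Quantity traded falls to 113. At Q = 113 the demand price is (309 - 113)/4 = 49 and the supply price is (195 + 113)/8 = 38.5.
Deadweight loss = ½ · (49 - 38.5) · (141 - 113) = ½ · 10.5 · 28 = 147.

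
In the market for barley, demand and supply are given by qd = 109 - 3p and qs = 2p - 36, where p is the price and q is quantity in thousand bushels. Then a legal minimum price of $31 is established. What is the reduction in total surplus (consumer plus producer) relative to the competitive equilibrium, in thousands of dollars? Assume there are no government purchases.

In a free market, 109 - 3p = 2p - 36 gives the equilibrium p* = 29, q* = 22.
Because the floor (31) lies above the market-clearing price, it is binding.
At p = 31: qd = 109 - 3·31 = 16 and qs = 2·31 - 36 = 26.
Quantity traded falls to 16. At q = 16 the demand price is (109 - 16)/3 = 31 and the supply price is (36 + 16)/2 = 26.
Deadweight loss = ½ · (31 - 26) · (22 - 16) = ½ · 5 · 6 = 15.

15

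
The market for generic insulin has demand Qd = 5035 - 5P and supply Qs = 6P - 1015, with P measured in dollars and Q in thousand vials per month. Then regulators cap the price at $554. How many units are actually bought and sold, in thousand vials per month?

2285

Equilibrium: 5035 - 5P = 6P - 1015, so 6050 = 11P and P* = 550, Q* = 2285.
The ceiling of 554 is above the equilibrium price 550, so it is not binding; the market clears at P* = 550, Q* = 2285.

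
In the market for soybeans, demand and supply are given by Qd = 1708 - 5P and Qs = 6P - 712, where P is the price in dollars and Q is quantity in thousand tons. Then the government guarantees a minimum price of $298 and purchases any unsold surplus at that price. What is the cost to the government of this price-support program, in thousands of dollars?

255684

Equilibrium: 1708 - 5P = 6P - 712, so 2420 = 11P and P* = 220, Q* = 608.
The floor of 298 is above the equilibrium price 220, so it binds.
At P = 298: Qd = 1708 - 5·298 = 218 and Qs = 6·298 - 712 = 1076.
Surplus = Qs - Qd = 858.
Government expenditure = surplus × support price = 858 × 298 = 255684.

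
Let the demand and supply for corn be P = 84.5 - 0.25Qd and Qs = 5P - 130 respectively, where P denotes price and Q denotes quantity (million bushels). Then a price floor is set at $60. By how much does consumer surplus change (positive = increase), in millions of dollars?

-912

Rearranging demand gives Qd = 338 - 4P. In a free market, 338 - 4P = 5P - 130 gives the equilibrium P* = 52, Q* = 130.
The floor of 60 is above the equilibrium price 52, so it binds.
At P = 60: Qd = 338 - 4·60 = 98 and Qs = 5·60 - 130 = 170.
Consumer surplus without the control is ½ · (84.5 - 52) · 130 = 2112.5.
With the floor, consumers buy 98 units at 60, so CS = ½ · (84.5 - 60) · 98 = 1200.5.
Change in consumer surplus = 1200.5 - 2112.5 = -912.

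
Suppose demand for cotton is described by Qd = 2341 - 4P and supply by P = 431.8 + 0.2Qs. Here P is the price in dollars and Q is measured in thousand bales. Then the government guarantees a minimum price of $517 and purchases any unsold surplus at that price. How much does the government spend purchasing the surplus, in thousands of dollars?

79101

Rearranging supply gives Qs = 5P - 2159. Setting quantity demanded equal to quantity supplied, 2341 - 4P = 5P - 2159, gives P* = 500 and Q* = 341.
Because the floor (517) lies above the market-clearing price, it is binding.
At P = 517: Qd = 2341 - 4·517 = 273 and Qs = 5·517 - 2159 = 426.
Surplus = Qs - Qd = 153.
Government expenditure = surplus × support price = 153 × 517 = 79101.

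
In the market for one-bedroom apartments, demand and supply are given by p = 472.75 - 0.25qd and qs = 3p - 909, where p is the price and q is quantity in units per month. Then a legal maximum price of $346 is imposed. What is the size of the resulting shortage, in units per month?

Rearranging demand gives qd = 1891 - 4p. Equilibrium: 1891 - 4p = 3p - 909, so 2800 = 7p and p* = 400, q* = 291.
Since 346 < 400, the ceiling is binding.
At p = 346: qd = 1891 - 4·346 = 507 and qs = 3·346 - 909 = 129.
Shortage = qd - qs = 507 - 129 = 378.

378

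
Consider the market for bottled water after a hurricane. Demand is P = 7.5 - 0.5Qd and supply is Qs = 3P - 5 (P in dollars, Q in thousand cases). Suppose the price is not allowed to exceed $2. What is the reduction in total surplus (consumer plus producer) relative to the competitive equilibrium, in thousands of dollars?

Rearranging demand gives Qd = 15 - 2P. In a free market, 15 - 2P = 3P - 5 gives the equilibrium P* = 4, Q* = 7.
Since 2 < 4, the ceiling is binding.
At P = 2: Qd = 15 - 2·2 = 11 and Qs = 3·2 - 5 = 1.
Quantity traded falls to 1. At Q = 1 the demand price is (15 - 1)/2 = 7 and the supply price is (5 + 1)/3 = 2.
Deadweight loss = ½ · (7 - 2) · (7 - 1) = ½ · 5 · 6 = 15.

15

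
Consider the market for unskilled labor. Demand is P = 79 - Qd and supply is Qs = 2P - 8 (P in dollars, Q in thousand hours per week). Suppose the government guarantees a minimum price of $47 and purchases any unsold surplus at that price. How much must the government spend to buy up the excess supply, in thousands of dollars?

2538

Rearranging demand gives Qd = 79 - P. Equilibrium: 79 - P = 2P - 8, so 87 = 3P and P* = 29, Q* = 50.
Because the floor (47) lies above the market-clearing price, it is binding.
At P = 47: Qd = 79 - 47 = 32 and Qs = 2·47 - 8 = 86.
Surplus = Qs - Qd = 54.
Government expenditure = surplus × support price = 54 × 47 = 2538.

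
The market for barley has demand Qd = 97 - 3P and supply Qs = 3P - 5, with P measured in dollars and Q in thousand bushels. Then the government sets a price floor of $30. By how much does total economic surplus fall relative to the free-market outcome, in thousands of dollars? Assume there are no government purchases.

507

Equilibrium: 97 - 3P = 3P - 5, so 102 = 6P and P* = 17, Q* = 46.
Because the floor (30) lies above the market-clearing price, it is binding.
At P = 30: Qd = 97 - 3·30 = 7 and Qs = 3·30 - 5 = 85.
Quantity traded falls to 7. At Q = 7 the demand price is (97 - 7)/3 = 30 and the supply price is (5 + 7)/3 = 4.
Deadweight loss = ½ · (30 - 4) · (46 - 7) = ½ · 26 · 39 = 507.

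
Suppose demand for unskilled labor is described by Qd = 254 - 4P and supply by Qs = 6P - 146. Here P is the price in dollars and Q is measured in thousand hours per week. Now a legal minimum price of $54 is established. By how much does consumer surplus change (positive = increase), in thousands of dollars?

Without the control the market clears where 254 - 4P = 6P - 146, i.e. P* = 40 and Q* = 94.
Since 54 > 40, the floor is binding.
At P = 54: Qd = 254 - 4·54 = 38 and Qs = 6·54 - 146 = 178.
Consumer surplus without the control is ½ · (63.5 - 40) · 94 = 1104.5.
With the floor, consumers buy 38 units at 54, so CS = ½ · (63.5 - 54) · 38 = 180.5.
Change in consumer surplus = 180.5 - 1104.5 = -924.

-924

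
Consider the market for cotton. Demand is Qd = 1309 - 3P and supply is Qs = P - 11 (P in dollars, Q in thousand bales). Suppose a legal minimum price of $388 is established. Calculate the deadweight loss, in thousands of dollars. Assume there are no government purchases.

20184

Setting quantity demanded equal to quantity supplied, 1309 - 3P = P - 11, gives P* = 330 and Q* = 319.
Because the floor (388) lies above the market-clearing price, it is binding.
At P = 388: Qd = 1309 - 3·388 = 145 and Qs = 388 - 11 = 377.
Quantity traded falls to 145. At Q = 145 the demand price is (1309 - 145)/3 = 388 and the supply price is 11 + 145 = 156.
Deadweight loss = ½ · (388 - 156) · (319 - 145) = ½ · 232 · 174 = 20184.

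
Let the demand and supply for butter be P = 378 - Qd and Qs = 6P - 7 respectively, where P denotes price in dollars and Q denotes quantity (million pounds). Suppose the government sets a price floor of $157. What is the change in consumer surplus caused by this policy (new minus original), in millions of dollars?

-27744

Rearranging demand gives Qd = 378 - P. In a free market, 378 - P = 6P - 7 gives the equilibrium P* = 55, Q* = 323.
Since 157 > 55, the floor is binding.
At P = 157: Qd = 378 - 157 = 221 and Qs = 6·157 - 7 = 935.
Consumer surplus without the control is ½ · (378 - 55) · 323 = 52164.5.
With the floor, consumers buy 221 units at 157, so CS = ½ · (378 - 157) · 221 = 24420.5.
Change in consumer surplus = 24420.5 - 52164.5 = -27744.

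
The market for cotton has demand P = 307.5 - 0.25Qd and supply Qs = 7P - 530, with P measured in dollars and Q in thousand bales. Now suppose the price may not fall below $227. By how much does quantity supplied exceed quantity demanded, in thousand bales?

737

Rearranging demand gives Qd = 1230 - 4P. Equilibrium: 1230 - 4P = 7P - 530, so 1760 = 11P and P* = 160, Q* = 590.
The floor of 227 is above the equilibrium price 160, so it binds.
At P = 227: Qd = 1230 - 4·227 = 322 and Qs = 7·227 - 530 = 1059.
Surplus = Qs - Qd = 1059 - 322 = 737.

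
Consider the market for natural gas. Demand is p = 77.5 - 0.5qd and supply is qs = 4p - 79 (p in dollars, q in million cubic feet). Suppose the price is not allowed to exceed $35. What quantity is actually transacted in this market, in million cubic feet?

Rearranging demand gives qd = 155 - 2p. In a free market, 155 - 2p = 4p - 79 gives the equilibrium p* = 39, q* = 77.
Because the ceiling (35) lies below the market-clearing price, it is binding.
At p = 35: qd = 155 - 2·35 = 85 and qs = 4·35 - 79 = 61.
The quantity actually transacted is the short side, supply: 61.

61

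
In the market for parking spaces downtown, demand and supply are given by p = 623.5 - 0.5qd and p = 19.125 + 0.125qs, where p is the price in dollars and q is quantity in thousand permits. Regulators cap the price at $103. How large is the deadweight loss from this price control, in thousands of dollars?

27380

Rearranging demand gives qd = 1247 - 2p; rearranging supply gives qs = 8p - 153. Without the control the market clears where 1247 - 2p = 8p - 153, i.e. p* = 140 and q* = 967.
The ceiling of 103 is below the equilibrium price 140, so it binds.
At p = 103: qd = 1247 - 2·103 = 1041 and qs = 8·103 - 153 = 671.
Quantity traded falls to 671. At q = 671 the demand price is (1247 - 671)/2 = 288 and the supply price is (153 + 671)/8 = 103.
Deadweight loss = ½ · (288 - 103) · (967 - 671) = ½ · 185 · 296 = 27380.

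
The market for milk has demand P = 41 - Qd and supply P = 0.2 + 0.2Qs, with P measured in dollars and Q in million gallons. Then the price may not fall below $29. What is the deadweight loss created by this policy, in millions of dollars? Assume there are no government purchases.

290.4

Rearranging demand gives Qd = 41 - P; rearranging supply gives Qs = 5P - 1. Setting quantity demanded equal to quantity supplied, 41 - P = 5P - 1, gives P* = 7 and Q* = 34.
Because the floor (29) lies above the market-clearing price, it is binding.
At P = 29: Qd = 41 - 29 = 12 and Qs = 5·29 - 1 = 144.
Quantity traded falls to 12. At Q = 12 the demand price is 41 - 12 = 29 and the supply price is (1 + 12)/5 = 2.6.
Deadweight loss = ½ · (29 - 2.6) · (34 - 12) = ½ · 26.4 · 22 = 290.4.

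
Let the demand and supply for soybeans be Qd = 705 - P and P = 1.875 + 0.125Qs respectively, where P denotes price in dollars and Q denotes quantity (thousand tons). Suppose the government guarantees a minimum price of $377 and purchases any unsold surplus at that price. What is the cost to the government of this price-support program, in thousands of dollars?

1007721

Rearranging supply gives Qs = 8P - 15. Setting quantity demanded equal to quantity supplied, 705 - P = 8P - 15, gives P* = 80 and Q* = 625.
The floor of 377 is above the equilibrium price 80, so it binds.
At P = 377: Qd = 705 - 377 = 328 and Qs = 8·377 - 15 = 3001.
Surplus = Qs - Qd = 2673.
Government expenditure = surplus × support price = 2673 × 377 = 1007721.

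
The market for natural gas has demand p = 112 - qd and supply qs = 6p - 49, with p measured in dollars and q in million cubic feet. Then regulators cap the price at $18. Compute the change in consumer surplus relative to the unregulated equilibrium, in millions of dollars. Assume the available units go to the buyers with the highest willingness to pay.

-155

Rearranging demand gives qd = 112 - p. In a free market, 112 - p = 6p - 49 gives the equilibrium p* = 23, q* = 89.
Since 18 < 23, the ceiling is binding.
At p = 18: qd = 112 - 18 = 94 and qs = 6·18 - 49 = 59.
Consumer surplus without the control is ½ · (112 - 23) · 89 = 3960.5.
With the ceiling, 59 units are sold at 18 (assume they go to the highest-value buyers). The demand price at q = 59 is 53, so CS = ½ · [(112 - 18) + (53 - 18)] · 59 = 3805.5.
Change in consumer surplus = 3805.5 - 3960.5 = -155.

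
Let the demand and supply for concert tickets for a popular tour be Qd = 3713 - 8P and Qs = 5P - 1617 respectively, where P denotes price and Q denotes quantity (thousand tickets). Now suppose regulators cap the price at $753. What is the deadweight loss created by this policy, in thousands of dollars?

0

Setting quantity demanded equal to quantity supplied, 3713 - 8P = 5P - 1617, gives P* = 410 and Q* = 433.
Since 753 is above P* = 410, the ceiling does not bind and the free-market outcome prevails.
Since the control does not bind, no trades are prevented and deadweight loss is zero.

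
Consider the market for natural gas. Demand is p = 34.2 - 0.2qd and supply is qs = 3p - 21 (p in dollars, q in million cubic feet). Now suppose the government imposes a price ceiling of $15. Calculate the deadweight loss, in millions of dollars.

194.4

Rearranging demand gives qd = 171 - 5p. In a free market, 171 - 5p = 3p - 21 gives the equilibrium p* = 24, q* = 51.
Because the ceiling (15) lies below the market-clearing price, it is binding.
At p = 15: qd = 171 - 5·15 = 96 and qs = 3·15 - 21 = 24.
Quantity traded falls to 24. At q = 24 the demand price is (171 - 24)/5 = 29.4 and the supply price is (21 + 24)/3 = 15.
Deadweight loss = ½ · (29.4 - 15) · (51 - 24) = ½ · 14.4 · 27 = 194.4.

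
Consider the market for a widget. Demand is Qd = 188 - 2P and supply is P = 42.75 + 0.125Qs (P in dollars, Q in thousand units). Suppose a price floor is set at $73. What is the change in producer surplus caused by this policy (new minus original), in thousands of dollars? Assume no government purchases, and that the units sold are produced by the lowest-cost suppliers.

740

Rearranging supply gives Qs = 8P - 342. Without the control the market clears where 188 - 2P = 8P - 342, i.e. P* = 53 and Q* = 82.
Since 73 > 53, the floor is binding.
At P = 73: Qd = 188 - 2·73 = 42 and Qs = 8·73 - 342 = 242.
Producer surplus without the control is ½ · (53 - 42.75) · 82 = 420.25.
With the floor, 42 units are sold at 73. The supply price at Q = 42 is 48, so PS = ½ · [(73 - 42.75) + (73 - 48)] · 42 = 1160.25.
Change in producer surplus = 1160.25 - 420.25 = 740.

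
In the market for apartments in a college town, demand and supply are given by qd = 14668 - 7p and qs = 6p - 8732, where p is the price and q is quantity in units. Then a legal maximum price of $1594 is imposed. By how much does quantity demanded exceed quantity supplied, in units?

Equilibrium: 14668 - 7p = 6p - 8732, so 23400 = 13p and p* = 1800, q* = 2068.
The ceiling of 1594 is below the equilibrium price 1800, so it binds.
At p = 1594: qd = 14668 - 7·1594 = 3510 and qs = 6·1594 - 8732 = 832.
Shortage = qd - qs = 3510 - 832 = 2678.

2678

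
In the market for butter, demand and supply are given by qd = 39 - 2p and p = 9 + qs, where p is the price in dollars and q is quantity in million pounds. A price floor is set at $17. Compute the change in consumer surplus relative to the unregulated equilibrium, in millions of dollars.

-6

Rearranging supply gives qs = p - 9. In a free market, 39 - 2p = p - 9 gives the equilibrium p* = 16, q* = 7.
The floor of 17 is above the equilibrium price 16, so it binds.
At p = 17: qd = 39 - 2·17 = 5 and qs = 17 - 9 = 8.
Consumer surplus without the control is ½ · (19.5 - 16) · 7 = 12.25.
With the floor, consumers buy 5 units at 17, so CS = ½ · (19.5 - 17) · 5 = 6.25.
Change in consumer surplus = 6.25 - 12.25 = -6.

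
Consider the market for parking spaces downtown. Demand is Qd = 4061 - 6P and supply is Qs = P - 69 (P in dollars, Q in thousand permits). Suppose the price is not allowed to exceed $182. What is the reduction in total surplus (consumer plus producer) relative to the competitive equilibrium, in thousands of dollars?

In a free market, 4061 - 6P = P - 69 gives the equilibrium P* = 590, Q* = 521.
The ceiling of 182 is below the equilibrium price 590, so it binds.
At P = 182: Qd = 4061 - 6·182 = 2969 and Qs = 182 - 69 = 113.
Quantity traded falls to 113. At Q = 113 the demand price is (4061 - 113)/6 = 658 and the supply price is 69 + 113 = 182.
Deadweight loss = ½ · (658 - 182) · (521 - 113) = ½ · 476 · 408 = 97104.

97104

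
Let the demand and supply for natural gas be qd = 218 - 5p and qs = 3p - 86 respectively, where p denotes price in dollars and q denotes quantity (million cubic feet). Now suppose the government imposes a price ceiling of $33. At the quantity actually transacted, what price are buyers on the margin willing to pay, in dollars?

Without the control the market clears where 218 - 5p = 3p - 86, i.e. p* = 38 and q* = 28.
The ceiling of 33 is below the equilibrium price 38, so it binds.
At p = 33: qd = 218 - 5·33 = 53 and qs = 3·33 - 86 = 13.
Only 13 units reach the market. On the demand curve, the marginal buyer's willingness to pay at q = 13 is (218 - 13)/5 = 41.

41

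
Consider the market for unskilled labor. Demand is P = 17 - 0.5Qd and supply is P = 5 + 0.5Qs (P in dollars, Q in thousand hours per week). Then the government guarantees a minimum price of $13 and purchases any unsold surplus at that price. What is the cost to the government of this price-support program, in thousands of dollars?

104

Rearranging demand gives Qd = 34 - 2P; rearranging supply gives Qs = 2P - 10. Without the control the market clears where 34 - 2P = 2P - 10, i.e. P* = 11 and Q* = 12.
The floor of 13 is above the equilibrium price 11, so it binds.
At P = 13: Qd = 34 - 2·13 = 8 and Qs = 2·13 - 10 = 16.
Surplus = Qs - Qd = 8.
Government expenditure = surplus × support price = 8 × 13 = 104.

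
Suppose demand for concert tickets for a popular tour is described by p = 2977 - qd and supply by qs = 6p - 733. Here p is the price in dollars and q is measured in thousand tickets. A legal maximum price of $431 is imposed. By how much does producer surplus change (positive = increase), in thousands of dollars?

Rearranging demand gives qd = 2977 - p. In a free market, 2977 - p = 6p - 733 gives the equilibrium p* = 530, q* = 2447.
Because the ceiling (431) lies below the market-clearing price, it is binding.
At p = 431: qd = 2977 - 431 = 2546 and qs = 6·431 - 733 = 1853.
Producer surplus without the control is ½ · (530 - 733/6) · 2447 = 5987809/12.
With the ceiling, producers sell 1853 units at 431, so PS = ½ · (431 - 733/6) · 1853 = 3433609/12.
Change in producer surplus = 3433609/12 - 5987809/12 = -212850.

-212850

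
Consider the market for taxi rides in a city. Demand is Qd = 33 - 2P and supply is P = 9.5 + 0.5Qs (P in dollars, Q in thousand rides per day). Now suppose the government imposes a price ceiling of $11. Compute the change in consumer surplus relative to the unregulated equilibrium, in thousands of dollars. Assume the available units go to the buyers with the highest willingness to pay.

2

Rearranging supply gives Qs = 2P - 19. Equilibrium: 33 - 2P = 2P - 19, so 52 = 4P and P* = 13, Q* = 7.
The ceiling of 11 is below the equilibrium price 13, so it binds.
At P = 11: Qd = 33 - 2·11 = 11 and Qs = 2·11 - 19 = 3.
Consumer surplus without the control is ½ · (16.5 - 13) · 7 = 12.25.
With the ceiling, 3 units are sold at 11 (assume they go to the highest-value buyers). The demand price at Q = 3 is 15, so CS = ½ · [(16.5 - 11) + (15 - 11)] · 3 = 14.25.
Change in consumer surplus = 14.25 - 12.25 = 2.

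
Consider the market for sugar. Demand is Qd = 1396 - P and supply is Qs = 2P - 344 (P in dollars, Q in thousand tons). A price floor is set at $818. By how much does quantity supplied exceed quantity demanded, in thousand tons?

Without the control the market clears where 1396 - P = 2P - 344, i.e. P* = 580 and Q* = 816.
Since 818 > 580, the floor is binding.
At P = 818: Qd = 1396 - 818 = 578 and Qs = 2·818 - 344 = 1292.
Surplus = Qs - Qd = 1292 - 578 = 714.

714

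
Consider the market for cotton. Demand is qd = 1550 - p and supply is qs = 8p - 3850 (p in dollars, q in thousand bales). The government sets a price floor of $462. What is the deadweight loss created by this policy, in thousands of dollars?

0

Equilibrium: 1550 - p = 8p - 3850, so 5400 = 9p and p* = 600, q* = 950.
The floor of 462 is below the equilibrium price 600, so it is not binding; the market clears at p* = 600, q* = 950.
Since the control does not bind, no trades are prevented and deadweight loss is zero.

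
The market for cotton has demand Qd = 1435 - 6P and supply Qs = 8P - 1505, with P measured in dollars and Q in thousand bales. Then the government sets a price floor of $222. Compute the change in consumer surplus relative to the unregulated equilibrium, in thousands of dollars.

-1668

Without the control the market clears where 1435 - 6P = 8P - 1505, i.e. P* = 210 and Q* = 175.
Since 222 > 210, the floor is binding.
At P = 222: Qd = 1435 - 6·222 = 103 and Qs = 8·222 - 1505 = 271.
Consumer surplus without the control is ½ · (1435/6 - 210) · 175 = 30625/12.
With the floor, consumers buy 103 units at 222, so CS = ½ · (1435/6 - 222) · 103 = 10609/12.
Change in consumer surplus = 10609/12 - 30625/12 = -1668.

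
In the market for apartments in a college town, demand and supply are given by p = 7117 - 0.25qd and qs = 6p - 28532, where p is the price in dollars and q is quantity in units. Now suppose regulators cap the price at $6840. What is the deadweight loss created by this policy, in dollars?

Rearranging demand gives qd = 28468 - 4p. Without the control the market clears where 28468 - 4p = 6p - 28532, i.e. p* = 5700 and q* = 5668.
Since 6840 is above p* = 5700, the ceiling does not bind and the free-market outcome prevails.
Since the control does not bind, no trades are prevented and deadweight loss is zero.

0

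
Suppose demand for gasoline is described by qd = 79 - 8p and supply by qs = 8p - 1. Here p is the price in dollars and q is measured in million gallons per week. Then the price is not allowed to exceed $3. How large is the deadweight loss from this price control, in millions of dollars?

32

Equilibrium: 79 - 8p = 8p - 1, so 80 = 16p and p* = 5, q* = 39.
The ceiling of 3 is below the equilibrium price 5, so it binds.
At p = 3: qd = 79 - 8·3 = 55 and qs = 8·3 - 1 = 23.
Quantity traded falls to 23. At q = 23 the demand price is (79 - 23)/8 = 7 and the supply price is (1 + 23)/8 = 3.
Deadweight loss = ½ · (7 - 3) · (39 - 23) = ½ · 4 · 16 = 32.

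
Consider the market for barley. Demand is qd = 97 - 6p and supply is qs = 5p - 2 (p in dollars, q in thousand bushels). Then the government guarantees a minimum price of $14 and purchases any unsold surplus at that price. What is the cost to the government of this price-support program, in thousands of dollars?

770

In a free market, 97 - 6p = 5p - 2 gives the equilibrium p* = 9, q* = 43.
Because the floor (14) lies above the market-clearing price, it is binding.
At p = 14: qd = 97 - 6·14 = 13 and qs = 5·14 - 2 = 68.
Surplus = qs - qd = 55.
Government expenditure = surplus × support price = 55 × 14 = 770.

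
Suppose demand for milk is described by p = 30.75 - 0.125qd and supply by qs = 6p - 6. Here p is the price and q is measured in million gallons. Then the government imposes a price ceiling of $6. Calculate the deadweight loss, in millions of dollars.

Rearranging demand gives qd = 246 - 8p. In a free market, 246 - 8p = 6p - 6 gives the equilibrium p* = 18, q* = 102.
The ceiling of 6 is below the equilibrium price 18, so it binds.
At p = 6: qd = 246 - 8·6 = 198 and qs = 6·6 - 6 = 30.
Quantity traded falls to 30. At q = 30 the demand price is (246 - 30)/8 = 27 and the supply price is (6 + 30)/6 = 6.
Deadweight loss = ½ · (27 - 6) · (102 - 30) = ½ · 21 · 72 = 756.

756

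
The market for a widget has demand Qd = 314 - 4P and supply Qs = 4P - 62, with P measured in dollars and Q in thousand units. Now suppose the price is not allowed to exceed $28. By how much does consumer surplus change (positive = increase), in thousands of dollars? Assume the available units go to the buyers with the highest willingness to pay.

In a free market, 314 - 4P = 4P - 62 gives the equilibrium P* = 47, Q* = 126.
Since 28 < 47, the ceiling is binding.
At P = 28: Qd = 314 - 4·28 = 202 and Qs = 4·28 - 62 = 50.
Consumer surplus without the control is ½ · (78.5 - 47) · 126 = 1984.5.
With the ceiling, 50 units are sold at 28 (assume they go to the highest-value buyers). The demand price at Q = 50 is 66, so CS = ½ · [(78.5 - 28) + (66 - 28)] · 50 = 2212.5.
Change in consumer surplus = 2212.5 - 1984.5 = 228.

228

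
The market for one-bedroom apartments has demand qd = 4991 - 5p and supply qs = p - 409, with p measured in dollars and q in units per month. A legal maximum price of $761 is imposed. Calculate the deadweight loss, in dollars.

Equilibrium: 4991 - 5p = p - 409, so 5400 = 6p and p* = 900, q* = 491.
The ceiling of 761 is below the equilibrium price 900, so it binds.
At p = 761: qd = 4991 - 5·761 = 1186 and qs = 761 - 409 = 352.
Quantity traded falls to 352. At q = 352 the demand price is (4991 - 352)/5 = 927.8 and the supply price is 409 + 352 = 761.
Deadweight loss = ½ · (927.8 - 761) · (491 - 352) = ½ · 166.8 · 139 = 11592.6.

11592.6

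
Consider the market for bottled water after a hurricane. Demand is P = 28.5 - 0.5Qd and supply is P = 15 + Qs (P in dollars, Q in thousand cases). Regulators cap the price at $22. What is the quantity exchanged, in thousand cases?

Rearranging demand gives Qd = 57 - 2P; rearranging supply gives Qs = P - 15. Equilibrium: 57 - 2P = P - 15, so 72 = 3P and P* = 24, Q* = 9.
The ceiling of 22 is below the equilibrium price 24, so it binds.
At P = 22: Qd = 57 - 2·22 = 13 and Qs = 22 - 15 = 7.
The quantity actually transacted is the short side, supply: 7.

7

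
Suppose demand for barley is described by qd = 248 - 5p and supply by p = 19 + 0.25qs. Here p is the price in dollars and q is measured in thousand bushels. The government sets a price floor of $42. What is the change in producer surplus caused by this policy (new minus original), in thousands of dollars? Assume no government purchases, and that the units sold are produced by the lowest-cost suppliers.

115.5

Rearranging supply gives qs = 4p - 76. Without the control the market clears where 248 - 5p = 4p - 76, i.e. p* = 36 and q* = 68.
Since 42 > 36, the floor is binding.
At p = 42: qd = 248 - 5·42 = 38 and qs = 4·42 - 76 = 92.
Producer surplus without the control is ½ · (36 - 19) · 68 = 578.
With the floor, 38 units are sold at 42. The supply price at q = 38 is 28.5, so PS = ½ · [(42 - 19) + (42 - 28.5)] · 38 = 693.5.
Change in producer surplus = 693.5 - 578 = 115.5.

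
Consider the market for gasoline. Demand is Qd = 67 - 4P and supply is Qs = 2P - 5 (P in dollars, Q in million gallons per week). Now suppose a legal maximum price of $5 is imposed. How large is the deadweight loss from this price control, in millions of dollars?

Equilibrium: 67 - 4P = 2P - 5, so 72 = 6P and P* = 12, Q* = 19.
Since 5 < 12, the ceiling is binding.
At P = 5: Qd = 67 - 4·5 = 47 and Qs = 2·5 - 5 = 5.
Quantity traded falls to 5. At Q = 5 the demand price is (67 - 5)/4 = 15.5 and the supply price is (5 + 5)/2 = 5.
Deadweight loss = ½ · (15.5 - 5) · (19 - 5) = ½ · 10.5 · 14 = 73.5.

73.5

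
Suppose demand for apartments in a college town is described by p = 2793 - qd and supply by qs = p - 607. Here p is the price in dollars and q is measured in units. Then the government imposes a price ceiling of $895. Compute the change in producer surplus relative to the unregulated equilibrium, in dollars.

Rearranging demand gives qd = 2793 - p. In a free market, 2793 - p = p - 607 gives the equilibrium p* = 1700, q* = 1093.
Because the ceiling (895) lies below the market-clearing price, it is binding.
At p = 895: qd = 2793 - 895 = 1898 and qs = 895 - 607 = 288.
Producer surplus without the control is ½ · (1700 - 607) · 1093 = 597324.5.
With the ceiling, producers sell 288 units at 895, so PS = ½ · (895 - 607) · 288 = 41472.
Change in producer surplus = 41472 - 597324.5 = -555852.5.

-555852.5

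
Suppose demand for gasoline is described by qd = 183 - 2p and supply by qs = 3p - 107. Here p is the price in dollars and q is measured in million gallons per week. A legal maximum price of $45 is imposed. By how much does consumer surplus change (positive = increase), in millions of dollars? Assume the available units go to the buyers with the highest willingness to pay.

Without the control the market clears where 183 - 2p = 3p - 107, i.e. p* = 58 and q* = 67.
Since 45 < 58, the ceiling is binding.
At p = 45: qd = 183 - 2·45 = 93 and qs = 3·45 - 107 = 28.
Consumer surplus without the control is ½ · (91.5 - 58) · 67 = 1122.25.
With the ceiling, 28 units are sold at 45 (assume they go to the highest-value buyers). The demand price at q = 28 is 77.5, so CS = ½ · [(91.5 - 45) + (77.5 - 45)] · 28 = 1106.
Change in consumer surplus = 1106 - 1122.25 = -16.25.

-16.25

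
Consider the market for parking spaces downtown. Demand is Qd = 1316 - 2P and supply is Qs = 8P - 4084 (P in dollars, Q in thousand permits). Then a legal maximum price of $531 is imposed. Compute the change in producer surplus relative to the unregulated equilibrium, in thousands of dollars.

Without the control the market clears where 1316 - 2P = 8P - 4084, i.e. P* = 540 and Q* = 236.
Since 531 < 540, the ceiling is binding.
At P = 531: Qd = 1316 - 2·531 = 254 and Qs = 8·531 - 4084 = 164.
Producer surplus without the control is ½ · (540 - 510.5) · 236 = 3481.
With the ceiling, producers sell 164 units at 531, so PS = ½ · (531 - 510.5) · 164 = 1681.
Change in producer surplus = 1681 - 3481 = -1800.

-1800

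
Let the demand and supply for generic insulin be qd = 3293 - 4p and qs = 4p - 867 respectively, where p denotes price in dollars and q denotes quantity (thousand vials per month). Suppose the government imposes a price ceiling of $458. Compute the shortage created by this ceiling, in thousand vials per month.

496

Equilibrium: 3293 - 4p = 4p - 867, so 4160 = 8p and p* = 520, q* = 1213.
Because the ceiling (458) lies below the market-clearing price, it is binding.
At p = 458: qd = 3293 - 4·458 = 1461 and qs = 4·458 - 867 = 965.
Shortage = qd - qs = 1461 - 965 = 496.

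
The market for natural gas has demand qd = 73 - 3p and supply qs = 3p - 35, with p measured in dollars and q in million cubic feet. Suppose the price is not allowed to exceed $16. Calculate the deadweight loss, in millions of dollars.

12

Without the control the market clears where 73 - 3p = 3p - 35, i.e. p* = 18 and q* = 19.
Since 16 < 18, the ceiling is binding.
At p = 16: qd = 73 - 3·16 = 25 and qs = 3·16 - 35 = 13.
Quantity traded falls to 13. At q = 13 the demand price is (73 - 13)/3 = 20 and the supply price is (35 + 13)/3 = 16.
Deadweight loss = ½ · (20 - 16) · (19 - 13) = ½ · 4 · 6 = 12.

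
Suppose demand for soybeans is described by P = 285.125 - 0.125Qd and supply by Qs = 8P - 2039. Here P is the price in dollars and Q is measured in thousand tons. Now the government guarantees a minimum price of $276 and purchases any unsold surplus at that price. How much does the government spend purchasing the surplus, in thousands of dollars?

26496

Rearranging demand gives Qd = 2281 - 8P. Without the control the market clears where 2281 - 8P = 8P - 2039, i.e. P* = 270 and Q* = 121.
Since 276 > 270, the floor is binding.
At P = 276: Qd = 2281 - 8·276 = 73 and Qs = 8·276 - 2039 = 169.
Surplus = Qs - Qd = 96.
Government expenditure = surplus × support price = 96 × 276 = 26496.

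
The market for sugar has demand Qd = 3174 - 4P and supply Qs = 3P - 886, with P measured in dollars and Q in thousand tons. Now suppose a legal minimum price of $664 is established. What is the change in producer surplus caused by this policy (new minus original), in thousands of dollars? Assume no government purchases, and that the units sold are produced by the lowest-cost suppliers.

24696

Without the control the market clears where 3174 - 4P = 3P - 886, i.e. P* = 580 and Q* = 854.
Because the floor (664) lies above the market-clearing price, it is binding.
At P = 664: Qd = 3174 - 4·664 = 518 and Qs = 3·664 - 886 = 1106.
Producer surplus without the control is ½ · (580 - 886/3) · 854 = 364658/3.
With the floor, 518 units are sold at 664. The supply price at Q = 518 is 468, so PS = ½ · [(664 - 886/3) + (664 - 468)] · 518 = 438746/3.
Change in producer surplus = 438746/3 - 364658/3 = 24696.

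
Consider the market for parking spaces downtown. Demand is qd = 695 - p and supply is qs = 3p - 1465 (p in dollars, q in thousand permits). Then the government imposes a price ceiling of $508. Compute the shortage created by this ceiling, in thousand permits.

Setting quantity demanded equal to quantity supplied, 695 - p = 3p - 1465, gives p* = 540 and q* = 155.
Since 508 < 540, the ceiling is binding.
At p = 508: qd = 695 - 508 = 187 and qs = 3·508 - 1465 = 59.
Shortage = qd - qs = 187 - 59 = 128.

128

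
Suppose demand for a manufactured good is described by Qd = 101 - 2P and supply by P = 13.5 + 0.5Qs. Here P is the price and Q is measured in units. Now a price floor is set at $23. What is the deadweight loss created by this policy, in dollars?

Rearranging supply gives Qs = 2P - 27. Without the control the market clears where 101 - 2P = 2P - 27, i.e. P* = 32 and Q* = 37.
The floor of 23 is below the equilibrium price 32, so it is not binding; the market clears at P* = 32, Q* = 37.
Since the control does not bind, no trades are prevented and deadweight loss is zero.

0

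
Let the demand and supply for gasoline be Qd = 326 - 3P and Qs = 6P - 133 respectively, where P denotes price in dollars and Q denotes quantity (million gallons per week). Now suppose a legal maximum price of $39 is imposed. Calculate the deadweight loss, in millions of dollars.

Equilibrium: 326 - 3P = 6P - 133, so 459 = 9P and P* = 51, Q* = 173.
Because the ceiling (39) lies below the market-clearing price, it is binding.
At P = 39: Qd = 326 - 3·39 = 209 and Qs = 6·39 - 133 = 101.
Quantity traded falls to 101. At Q = 101 the demand price is (326 - 101)/3 = 75 and the supply price is (133 + 101)/6 = 39.
Deadweight loss = ½ · (75 - 39) · (173 - 101) = ½ · 36 · 72 = 1296.

1296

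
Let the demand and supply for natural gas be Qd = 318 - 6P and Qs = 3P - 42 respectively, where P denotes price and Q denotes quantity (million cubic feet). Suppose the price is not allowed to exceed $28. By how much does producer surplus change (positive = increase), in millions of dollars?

Setting quantity demanded equal to quantity supplied, 318 - 6P = 3P - 42, gives P* = 40 and Q* = 78.
The ceiling of 28 is below the equilibrium price 40, so it binds.
At P = 28: Qd = 318 - 6·28 = 150 and Qs = 3·28 - 42 = 42.
Producer surplus without the control is ½ · (40 - 14) · 78 = 1014.
With the ceiling, producers sell 42 units at 28, so PS = ½ · (28 - 14) · 42 = 294.
Change in producer surplus = 294 - 1014 = -720.

-720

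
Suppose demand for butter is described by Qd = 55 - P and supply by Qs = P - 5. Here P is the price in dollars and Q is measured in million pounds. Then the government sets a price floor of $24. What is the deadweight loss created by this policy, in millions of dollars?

0

In a free market, 55 - P = P - 5 gives the equilibrium P* = 30, Q* = 25.
The floor of 24 is below the equilibrium price 30, so it is not binding; the market clears at P* = 30, Q* = 25.
Since the control does not bind, no trades are prevented and deadweight loss is zero.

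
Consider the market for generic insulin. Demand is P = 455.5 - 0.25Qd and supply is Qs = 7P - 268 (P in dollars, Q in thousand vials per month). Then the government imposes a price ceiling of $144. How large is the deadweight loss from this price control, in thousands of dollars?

20366.5

Rearranging demand gives Qd = 1822 - 4P. Without the control the market clears where 1822 - 4P = 7P - 268, i.e. P* = 190 and Q* = 1062.
The ceiling of 144 is below the equilibrium price 190, so it binds.
At P = 144: Qd = 1822 - 4·144 = 1246 and Qs = 7·144 - 268 = 740.
Quantity traded falls to 740. At Q = 740 the demand price is (1822 - 740)/4 = 270.5 and the supply price is (268 + 740)/7 = 144.
Deadweight loss = ½ · (270.5 - 144) · (1062 - 740) = ½ · 126.5 · 322 = 20366.5.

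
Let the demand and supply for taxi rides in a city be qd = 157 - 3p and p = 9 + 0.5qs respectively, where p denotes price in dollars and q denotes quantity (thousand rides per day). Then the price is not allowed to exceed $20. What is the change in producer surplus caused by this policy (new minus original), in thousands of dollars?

Rearranging supply gives qs = 2p - 18. Equilibrium: 157 - 3p = 2p - 18, so 175 = 5p and p* = 35, q* = 52.
The ceiling of 20 is below the equilibrium price 35, so it binds.
At p = 20: qd = 157 - 3·20 = 97 and qs = 2·20 - 18 = 22.
Producer surplus without the control is ½ · (35 - 9) · 52 = 676.
With the ceiling, producers sell 22 units at 20, so PS = ½ · (20 - 9) · 22 = 121.
Change in producer surplus = 121 - 676 = -555.

-555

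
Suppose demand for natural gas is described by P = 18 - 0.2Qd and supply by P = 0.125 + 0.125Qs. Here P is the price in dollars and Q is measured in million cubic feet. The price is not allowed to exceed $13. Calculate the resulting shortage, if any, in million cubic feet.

Rearranging demand gives Qd = 90 - 5P; rearranging supply gives Qs = 8P - 1. Without the control the market clears where 90 - 5P = 8P - 1, i.e. P* = 7 and Q* = 55.
The ceiling of 13 is above the equilibrium price 7, so it is not binding; the market clears at P* = 7, Q* = 55.
Since the control does not bind, there is no shortage.

0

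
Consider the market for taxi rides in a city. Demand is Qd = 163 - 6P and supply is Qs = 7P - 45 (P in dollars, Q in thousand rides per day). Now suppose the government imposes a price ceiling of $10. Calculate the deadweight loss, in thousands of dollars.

273

Equilibrium: 163 - 6P = 7P - 45, so 208 = 13P and P* = 16, Q* = 67.
Because the ceiling (10) lies below the market-clearing price, it is binding.
At P = 10: Qd = 163 - 6·10 = 103 and Qs = 7·10 - 45 = 25.
Quantity traded falls to 25. At Q = 25 the demand price is (163 - 25)/6 = 23 and the supply price is (45 + 25)/7 = 10.
Deadweight loss = ½ · (23 - 10) · (67 - 25) = ½ · 13 · 42 = 273.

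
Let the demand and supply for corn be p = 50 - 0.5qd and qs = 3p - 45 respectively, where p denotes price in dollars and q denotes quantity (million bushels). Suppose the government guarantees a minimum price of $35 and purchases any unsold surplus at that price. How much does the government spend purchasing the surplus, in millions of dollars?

1050

Rearranging demand gives qd = 100 - 2p. In a free market, 100 - 2p = 3p - 45 gives the equilibrium p* = 29, q* = 42.
The floor of 35 is above the equilibrium price 29, so it binds.
At p = 35: qd = 100 - 2·35 = 30 and qs = 3·35 - 45 = 60.
Surplus = qs - qd = 30.
Government expenditure = surplus × support price = 30 × 35 = 1050.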